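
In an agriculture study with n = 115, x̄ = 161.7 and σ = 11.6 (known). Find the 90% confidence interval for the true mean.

CI = x̄ ± z*(σ/√n) = 161.7 ± 1.645(11.6/√115) = 161.7 ± 1.78 = (159.92, 163.48)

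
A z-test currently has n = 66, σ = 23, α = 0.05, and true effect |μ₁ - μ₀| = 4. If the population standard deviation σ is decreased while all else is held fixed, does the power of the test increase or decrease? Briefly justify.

Power increases: a smaller σ shrinks the standard error σ/√n, moving the sampling distribution under H₁ further from the critical value.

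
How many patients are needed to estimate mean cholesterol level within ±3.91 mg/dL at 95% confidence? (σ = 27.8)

n = (z*σ/E)² = (1.96×27.8/3.91)² = 194.2 → n = 195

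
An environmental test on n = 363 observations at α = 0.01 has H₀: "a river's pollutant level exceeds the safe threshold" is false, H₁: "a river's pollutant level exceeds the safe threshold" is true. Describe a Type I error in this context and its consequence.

Type I error: rejecting H₀ when it is true — concluding that a river's pollutant level exceeds the safe threshold when in fact it is not. Consequence: shutting down a compliant factory unnecessarily.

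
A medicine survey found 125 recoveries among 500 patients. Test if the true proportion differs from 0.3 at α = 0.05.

p̂ = 0.25, p₀ = 0.3. z = (p̂ - p₀)/√(p₀(1-p₀)/n) = -2.44. Critical: ±1.96. Reject H₀.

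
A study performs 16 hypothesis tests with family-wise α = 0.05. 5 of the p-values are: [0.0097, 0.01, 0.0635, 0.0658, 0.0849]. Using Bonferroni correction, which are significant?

Bonferroni α = 0.05/16 = 0.00313. None of the given p-values are significant.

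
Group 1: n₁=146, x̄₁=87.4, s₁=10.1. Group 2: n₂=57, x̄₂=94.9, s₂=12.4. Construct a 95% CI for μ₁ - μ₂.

Difference = -7.5. SE = √(10.1²/146 + 12.4²/57) = 1.843. CI = (-11.11, -3.89)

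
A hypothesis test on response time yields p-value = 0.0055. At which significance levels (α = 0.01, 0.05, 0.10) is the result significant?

p = 0.0055. Significant at: α = 0.01, 0.05, 0.1.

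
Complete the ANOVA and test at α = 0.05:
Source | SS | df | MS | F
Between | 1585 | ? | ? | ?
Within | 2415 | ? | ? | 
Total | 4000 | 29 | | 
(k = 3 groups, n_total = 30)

df_between = 2, df_within = 27. MS_between = 792.5, MS_within = 89.44. F = 8.86, F_crit ≈ 3.354. Reject H₀.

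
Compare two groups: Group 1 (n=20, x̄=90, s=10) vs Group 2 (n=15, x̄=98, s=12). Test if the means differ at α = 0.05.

Pooled sp = 10.89. t = -2.15, df = 33. Critical t = ±2.035. Reject H₀.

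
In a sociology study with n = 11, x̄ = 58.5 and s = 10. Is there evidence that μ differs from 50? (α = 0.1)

t = (x̄ - μ₀)/(s/√n) = (58.5 - 50)/(10/√11) = 2.819. df = 10, critical t = ±1.812. Reject H₀.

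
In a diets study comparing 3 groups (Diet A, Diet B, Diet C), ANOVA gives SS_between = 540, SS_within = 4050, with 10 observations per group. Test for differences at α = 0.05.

df_between = 2, df_within = 27. F = MS_between/MS_within = 270.0/150.0 = 1.8. F_crit ≈ 3.354. Fail to reject H₀.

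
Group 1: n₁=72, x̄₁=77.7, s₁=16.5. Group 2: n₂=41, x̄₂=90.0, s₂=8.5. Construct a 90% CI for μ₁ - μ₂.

Difference = -12.3. SE = √(16.5²/72 + 8.5²/41) = 2.354. CI = (-16.17, -8.43)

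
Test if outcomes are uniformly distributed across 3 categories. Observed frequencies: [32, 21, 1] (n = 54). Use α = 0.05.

Expected = 18 each. χ² = Σ(O-E)²/E = 27.444. df = 2, critical value = 5.991. Reject H₀.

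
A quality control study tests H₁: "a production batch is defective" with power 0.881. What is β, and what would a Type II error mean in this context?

β = 1 - power = 1 - 0.881 = 0.119. A Type II error is failing to reject H₀ when H₀ is false (false negative) — here, failing to conclude that a production batch is defective when in fact it is true. Consequence: shipping a defective batch — faulty products reach customers.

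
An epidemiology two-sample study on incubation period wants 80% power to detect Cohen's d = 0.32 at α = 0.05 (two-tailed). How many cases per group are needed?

z_{α/2} = 1.96, z_β = Φ⁻¹(0.8) = 0.842. For small effect (d = 0.32): n per group = 2(z_{α/2} + z_β)²/d² = 2(1.96 + 0.842)²/0.32² = 153.3 → 154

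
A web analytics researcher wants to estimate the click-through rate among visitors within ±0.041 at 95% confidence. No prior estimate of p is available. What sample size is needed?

Conservative approach: use p = 0.5 (maximizes p(1-p) = 0.25). n = z²(0.25)/E² = 1.96²×0.25/0.041² = 571.3 → n = 572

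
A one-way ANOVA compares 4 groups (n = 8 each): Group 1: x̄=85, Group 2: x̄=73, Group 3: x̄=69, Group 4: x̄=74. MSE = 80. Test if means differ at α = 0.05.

Grand mean = 75.25. SS_between = 1126.0, MS_between = 375.33. F = 4.692, F_crit ≈ 2.947. Reject H₀.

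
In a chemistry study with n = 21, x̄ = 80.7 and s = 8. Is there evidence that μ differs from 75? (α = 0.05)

t = (x̄ - μ₀)/(s/√n) = (80.7 - 75)/(8/√21) = 3.265. df = 20, critical t = ±2.086. Reject H₀.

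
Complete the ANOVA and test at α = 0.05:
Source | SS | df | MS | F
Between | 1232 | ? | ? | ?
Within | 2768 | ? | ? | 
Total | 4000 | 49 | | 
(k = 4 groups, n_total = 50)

df_between = 3, df_within = 46. MS_between = 410.67, MS_within = 60.17. F = 6.825, F_crit ≈ 2.807. Reject H₀.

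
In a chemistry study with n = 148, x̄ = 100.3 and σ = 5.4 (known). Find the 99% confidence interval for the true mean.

CI = x̄ ± z*(σ/√n) = 100.3 ± 2.576(5.4/√148) = 100.3 ± 1.14 = (99.16, 101.44)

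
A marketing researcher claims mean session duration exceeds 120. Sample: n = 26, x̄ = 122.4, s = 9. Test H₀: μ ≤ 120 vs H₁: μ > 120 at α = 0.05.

t = (122.4 - 120)/(9/√26) = 1.36, df = 25. Critical t = 1.708. Fail to reject H₀.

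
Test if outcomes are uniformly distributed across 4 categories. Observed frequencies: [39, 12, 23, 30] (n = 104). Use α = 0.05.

Expected = 26 each. χ² = Σ(O-E)²/E = 15.0. df = 3, critical value = 7.815. Reject H₀.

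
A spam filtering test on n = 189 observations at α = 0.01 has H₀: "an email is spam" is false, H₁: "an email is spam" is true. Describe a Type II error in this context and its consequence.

Type II error: failing to reject H₀ when it is false — concluding that an email is spam is not supported when in fact it is. Consequence: a spam email lands in the inbox.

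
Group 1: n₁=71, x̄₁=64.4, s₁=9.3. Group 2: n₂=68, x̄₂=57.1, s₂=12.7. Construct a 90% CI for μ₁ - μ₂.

Difference = 7.3. SE = √(9.3²/71 + 12.7²/68) = 1.895. CI = (4.18, 10.42)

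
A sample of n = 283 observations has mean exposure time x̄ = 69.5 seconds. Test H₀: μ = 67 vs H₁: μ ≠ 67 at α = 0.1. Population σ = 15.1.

z = (x̄ - μ₀)/(σ/√n) = (69.5 - 67)/(15.1/√283) = 2.785. Critical value: ±1.645. Since |2.785| > 1.645, Reject H₀.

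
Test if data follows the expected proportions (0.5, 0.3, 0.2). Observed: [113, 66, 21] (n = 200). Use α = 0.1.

Expected: [100.0, 60.0, 40.0]. χ² = 11.315. df = 2, critical = 4.605. Reject H₀.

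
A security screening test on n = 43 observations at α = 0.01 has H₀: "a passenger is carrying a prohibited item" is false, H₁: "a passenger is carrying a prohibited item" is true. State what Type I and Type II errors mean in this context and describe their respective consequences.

Type I (false positive): concluding that a passenger is carrying a prohibited item when it is not — detaining an innocent passenger — delay and inconvenience. Type II (false negative): failing to conclude that a passenger is carrying a prohibited item when it is — letting a prohibited item through — security breach. Which is costlier depends on domain priorities and is a judgement call rather than a statistical fact.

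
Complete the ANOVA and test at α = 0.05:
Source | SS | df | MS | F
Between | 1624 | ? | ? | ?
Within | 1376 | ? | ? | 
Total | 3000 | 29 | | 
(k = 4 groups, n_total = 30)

df_between = 3, df_within = 26. MS_between = 541.33, MS_within = 52.92. F = 10.229, F_crit ≈ 2.975. Reject H₀.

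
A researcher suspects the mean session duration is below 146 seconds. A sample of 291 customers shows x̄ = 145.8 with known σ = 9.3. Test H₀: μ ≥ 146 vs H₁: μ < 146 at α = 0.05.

z = -0.367. Critical value: -1.645. Fail to reject H₀.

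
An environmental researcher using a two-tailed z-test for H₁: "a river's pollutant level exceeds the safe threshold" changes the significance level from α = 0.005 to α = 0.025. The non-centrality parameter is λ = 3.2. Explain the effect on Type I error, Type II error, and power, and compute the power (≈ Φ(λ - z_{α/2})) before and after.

Increasing α from 0.005 to 0.025:
• Type I error rate increases (α is the Type I rate by definition).
• Critical value moves from z_{α/2} = 2.807 to 2.241, so power = Φ(λ - z_{α/2}) goes from Φ(3.2 - 2.807) = 0.653 to Φ(3.2 - 2.241) = 0.831.
• Type II error rate β = 1 - power therefore decreases (0.347 → 0.169).
Appropriate when false negatives are costly — here, allowing unsafe pollution to continue.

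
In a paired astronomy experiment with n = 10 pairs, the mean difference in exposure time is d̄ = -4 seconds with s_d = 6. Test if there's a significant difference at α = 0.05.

t = d̄/(s_d/√n) = -4/(6/√10) = -2.108. df = 9, critical t = ±2.262. Fail to reject H₀.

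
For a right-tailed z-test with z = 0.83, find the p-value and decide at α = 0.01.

p = P(Z > 0.83) = 1 - Φ(0.83) ≈ 0.2033. Since p ≥ 0.01, fail to reject H₀ (not significant) at α = 0.01.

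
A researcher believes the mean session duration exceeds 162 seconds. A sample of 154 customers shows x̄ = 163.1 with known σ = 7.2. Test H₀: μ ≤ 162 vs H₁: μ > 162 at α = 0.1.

z = 1.896. Critical value: 1.28. Reject H₀.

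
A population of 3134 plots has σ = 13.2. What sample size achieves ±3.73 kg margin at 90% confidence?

Without FPC: n₀ = (1.645×13.2/3.73)² = 33.889. With FPC: n = n₀N/(n₀+N-1) = 33.5 → n = 34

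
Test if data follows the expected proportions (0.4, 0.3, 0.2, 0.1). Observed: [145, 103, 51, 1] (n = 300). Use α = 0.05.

Expected: [120.0, 90.0, 60.0, 30.0]. χ² = 36.469. df = 3, critical = 7.815. Reject H₀.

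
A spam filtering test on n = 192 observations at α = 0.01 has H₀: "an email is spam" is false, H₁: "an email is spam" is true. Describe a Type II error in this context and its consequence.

Type II error: failing to reject H₀ when it is false — concluding that an email is spam is not supported when in fact it is. Consequence: a spam email lands in the inbox.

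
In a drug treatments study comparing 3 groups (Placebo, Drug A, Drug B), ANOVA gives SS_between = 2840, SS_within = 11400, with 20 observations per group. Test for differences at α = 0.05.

df_between = 2, df_within = 57. F = MS_between/MS_within = 1420.0/200.0 = 7.1. F_crit ≈ 3.159. Reject H₀. At least one mean differs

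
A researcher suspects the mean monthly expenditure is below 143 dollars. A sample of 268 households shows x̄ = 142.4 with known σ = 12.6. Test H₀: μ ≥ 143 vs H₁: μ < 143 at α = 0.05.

z = -0.78. Critical value: -1.645. Fail to reject H₀.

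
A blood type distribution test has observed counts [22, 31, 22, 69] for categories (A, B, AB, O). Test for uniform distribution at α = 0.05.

Expected = 36 each. χ² = Σ(O-E)²/E = 41.833. df = 3, critical value = 7.815. Reject H₀.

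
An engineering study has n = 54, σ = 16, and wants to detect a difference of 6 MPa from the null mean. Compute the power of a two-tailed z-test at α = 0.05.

SE = σ/√n = 16/√54 = 2.177. Non-centrality λ = d/SE = 6/2.177 = 2.756. Power ≈ Φ(λ - z_{α/2}) = Φ(2.756 - 1.96) = Φ(0.796) = 0.787.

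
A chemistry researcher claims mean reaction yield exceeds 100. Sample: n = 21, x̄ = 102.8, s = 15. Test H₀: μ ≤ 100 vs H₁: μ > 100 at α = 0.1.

t = (102.8 - 100)/(15/√21) = 0.855, df = 20. Critical t = 1.325. Fail to reject H₀.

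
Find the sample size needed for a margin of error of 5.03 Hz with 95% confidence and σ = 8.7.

n = (z*σ/E)² = (1.96×8.7/5.03)² = 11.5 → n = 12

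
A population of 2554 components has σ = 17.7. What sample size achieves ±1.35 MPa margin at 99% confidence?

Without FPC: n₀ = (2.576×17.7/1.35)² = 1140.698. With FPC: n = n₀N/(n₀+N-1) = 788.7 → n = 789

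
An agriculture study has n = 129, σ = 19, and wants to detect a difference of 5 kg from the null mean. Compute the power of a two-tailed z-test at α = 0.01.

SE = σ/√n = 19/√129 = 1.673. Non-centrality λ = d/SE = 5/1.673 = 2.989. Power ≈ Φ(λ - z_{α/2}) = Φ(2.989 - 2.576) = Φ(0.413) = 0.66.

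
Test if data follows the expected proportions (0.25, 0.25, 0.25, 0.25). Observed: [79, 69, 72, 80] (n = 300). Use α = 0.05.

Expected: [75.0, 75.0, 75.0, 75.0]. χ² = 1.147. df = 3, critical = 7.815. Fail to reject H₀.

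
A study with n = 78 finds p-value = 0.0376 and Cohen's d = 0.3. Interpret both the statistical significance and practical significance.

Statistically significant (p = 0.0376 < 0.05). Cohen's d = 0.3 indicates a small effect size. Both statistical and practical significance should be considered.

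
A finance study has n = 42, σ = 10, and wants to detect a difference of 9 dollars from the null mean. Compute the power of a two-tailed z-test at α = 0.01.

SE = σ/√n = 10/√42 = 1.543. Non-centrality λ = d/SE = 9/1.543 = 5.833. Power ≈ Φ(λ - z_{α/2}) = Φ(5.833 - 2.576) = Φ(3.257) = 0.999.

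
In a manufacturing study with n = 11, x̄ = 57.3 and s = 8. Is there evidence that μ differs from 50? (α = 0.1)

t = (x̄ - μ₀)/(s/√n) = (57.3 - 50)/(8/√11) = 3.026. df = 10, critical t = ±1.812. Reject H₀.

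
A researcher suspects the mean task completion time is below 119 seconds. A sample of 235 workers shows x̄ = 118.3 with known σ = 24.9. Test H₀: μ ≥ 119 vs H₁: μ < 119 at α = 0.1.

z = -0.431. Critical value: -1.28. Fail to reject H₀.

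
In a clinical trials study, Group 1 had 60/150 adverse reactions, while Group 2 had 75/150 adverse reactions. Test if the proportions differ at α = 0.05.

p̂₁ = 0.4, p̂₂ = 0.5, pooled p̂ = 0.45. z = -1.741. Critical: ±1.96. Fail to reject H₀.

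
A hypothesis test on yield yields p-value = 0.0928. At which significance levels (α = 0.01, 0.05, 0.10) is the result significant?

p = 0.0928. Significant at: α = 0.1.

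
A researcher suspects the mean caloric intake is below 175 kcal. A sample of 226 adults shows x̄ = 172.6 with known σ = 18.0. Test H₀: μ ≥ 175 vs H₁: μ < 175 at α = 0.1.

z = -2.004. Critical value: -1.28. Reject H₀.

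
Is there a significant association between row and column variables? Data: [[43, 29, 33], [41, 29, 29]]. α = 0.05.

χ² = 0.129. df = 2, critical = 5.991. Fail to reject H₀. No evidence of dependence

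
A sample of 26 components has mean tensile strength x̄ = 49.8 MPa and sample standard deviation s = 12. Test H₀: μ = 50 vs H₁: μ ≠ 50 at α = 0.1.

t = (x̄ - μ₀)/(s/√n) = (49.8 - 50)/(12/√26) = -0.085. df = 25, critical t = ±1.708. Fail to reject H₀.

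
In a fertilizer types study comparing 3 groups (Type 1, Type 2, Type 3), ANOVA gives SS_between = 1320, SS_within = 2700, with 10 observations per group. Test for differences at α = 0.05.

df_between = 2, df_within = 27. F = MS_between/MS_within = 660.0/100.0 = 6.6. F_crit ≈ 3.354. Reject H₀. At least one mean differs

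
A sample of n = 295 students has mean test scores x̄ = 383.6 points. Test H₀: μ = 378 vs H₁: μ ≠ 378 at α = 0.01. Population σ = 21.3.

z = (x̄ - μ₀)/(σ/√n) = (383.6 - 378)/(21.3/√295) = 4.516. Critical value: ±2.576. Since |4.516| > 2.576, Reject H₀.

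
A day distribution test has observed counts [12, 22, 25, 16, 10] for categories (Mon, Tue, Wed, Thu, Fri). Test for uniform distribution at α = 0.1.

Expected = 17 each. χ² = Σ(O-E)²/E = 9.647. df = 4, critical value = 7.779. Reject H₀.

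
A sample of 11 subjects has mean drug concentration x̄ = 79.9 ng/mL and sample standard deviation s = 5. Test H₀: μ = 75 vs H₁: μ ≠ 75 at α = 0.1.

t = (x̄ - μ₀)/(s/√n) = (79.9 - 75)/(5/√11) = 3.25. df = 10, critical t = ±1.812. Reject H₀.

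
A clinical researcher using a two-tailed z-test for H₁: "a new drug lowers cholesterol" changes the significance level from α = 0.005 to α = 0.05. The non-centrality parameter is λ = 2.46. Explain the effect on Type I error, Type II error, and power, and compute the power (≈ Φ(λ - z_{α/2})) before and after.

Increasing α from 0.005 to 0.05:
• Type I error rate increases (α is the Type I rate by definition).
• Critical value moves from z_{α/2} = 2.807 to 1.96, so power = Φ(λ - z_{α/2}) goes from Φ(2.46 - 2.807) = 0.364 to Φ(2.46 - 1.96) = 0.691.
• Type II error rate β = 1 - power therefore decreases (0.636 → 0.309).
Appropriate when false negatives are costly — here, shelving an effective drug — patients miss out on a treatment that would have helped.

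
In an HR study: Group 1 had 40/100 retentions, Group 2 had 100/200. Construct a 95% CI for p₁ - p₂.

p̂₁ = 0.4, p̂₂ = 0.5. Difference = -0.1. CI = (-0.218, 0.018)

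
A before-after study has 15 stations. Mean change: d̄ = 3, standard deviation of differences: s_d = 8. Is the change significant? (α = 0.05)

t = d̄/(s_d/√n) = 3/(8/√15) = 1.452. df = 14, critical t = ±2.145. Fail to reject H₀.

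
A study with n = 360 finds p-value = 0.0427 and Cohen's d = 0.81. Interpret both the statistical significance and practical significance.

Statistically significant (p = 0.0427 < 0.05). Cohen's d = 0.81 indicates a large effect size. Both statistical and practical significance should be considered.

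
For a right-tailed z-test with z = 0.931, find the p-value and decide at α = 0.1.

p = P(Z > 0.931) = 1 - Φ(0.931) ≈ 0.1759. Since p ≥ 0.1, fail to reject H₀ (not significant) at α = 0.1.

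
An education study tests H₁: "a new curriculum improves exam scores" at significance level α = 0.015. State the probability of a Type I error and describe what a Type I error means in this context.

P(Type I error) = α = 0.015. A Type I error is rejecting H₀ when H₀ is actually true (false positive) — here, concluding that a new curriculum improves exam scores when in fact this is not the case. Consequence: adopting a curriculum that gives no real benefit — disruption for nothing.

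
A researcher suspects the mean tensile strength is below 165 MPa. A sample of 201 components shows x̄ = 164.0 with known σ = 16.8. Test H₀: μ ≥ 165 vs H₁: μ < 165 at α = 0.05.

z = -0.844. Critical value: -1.645. Fail to reject H₀.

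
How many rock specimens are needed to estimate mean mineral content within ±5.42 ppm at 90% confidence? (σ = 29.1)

n = (z*σ/E)² = (1.645×29.1/5.42)² = 78.004 → n = 79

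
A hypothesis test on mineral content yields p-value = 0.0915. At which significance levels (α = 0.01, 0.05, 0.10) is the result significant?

p = 0.0915. Significant at: α = 0.1.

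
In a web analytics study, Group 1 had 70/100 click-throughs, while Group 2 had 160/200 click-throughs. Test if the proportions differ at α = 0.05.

p̂₁ = 0.7, p̂₂ = 0.8, pooled p̂ = 0.767. z = -1.93. Critical: ±1.96. Fail to reject H₀.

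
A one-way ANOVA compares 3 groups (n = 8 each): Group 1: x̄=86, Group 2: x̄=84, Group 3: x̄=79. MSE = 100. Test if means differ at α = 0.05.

Grand mean = 83.0. SS_between = 208.0, MS_between = 104.0. F = 1.04, F_crit ≈ 3.467. Fail to reject H₀.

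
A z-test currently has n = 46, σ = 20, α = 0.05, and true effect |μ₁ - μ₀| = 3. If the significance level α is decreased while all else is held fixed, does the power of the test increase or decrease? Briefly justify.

Power decreases: a smaller α raises the critical value, so less of the H₁ sampling distribution falls in the rejection region.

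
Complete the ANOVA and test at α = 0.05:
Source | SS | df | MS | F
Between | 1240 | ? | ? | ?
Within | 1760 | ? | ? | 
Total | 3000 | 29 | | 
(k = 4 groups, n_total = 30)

df_between = 3, df_within = 26. MS_between = 413.33, MS_within = 67.69. F = 6.106, F_crit ≈ 2.975. Reject H₀.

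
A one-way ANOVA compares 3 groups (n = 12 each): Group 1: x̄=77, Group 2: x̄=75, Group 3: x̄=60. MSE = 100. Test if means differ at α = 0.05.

Grand mean = 70.67. SS_between = 2072.0, MS_between = 1036.0. F = 10.36, F_crit ≈ 3.285. Reject H₀.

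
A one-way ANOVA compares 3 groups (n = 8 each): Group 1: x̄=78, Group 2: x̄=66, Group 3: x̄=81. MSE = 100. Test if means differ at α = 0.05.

Grand mean = 75.0. SS_between = 1008.0, MS_between = 504.0. F = 5.04, F_crit ≈ 3.467. Reject H₀.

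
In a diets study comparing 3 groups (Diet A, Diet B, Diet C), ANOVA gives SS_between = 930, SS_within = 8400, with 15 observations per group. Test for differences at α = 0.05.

df_between = 2, df_within = 42. F = MS_between/MS_within = 465.0/200.0 = 2.325. F_crit ≈ 3.22. Fail to reject H₀.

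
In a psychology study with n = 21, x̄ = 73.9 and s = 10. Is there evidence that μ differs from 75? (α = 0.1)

t = (x̄ - μ₀)/(s/√n) = (73.9 - 75)/(10/√21) = -0.504. df = 20, critical t = ±1.725. Fail to reject H₀.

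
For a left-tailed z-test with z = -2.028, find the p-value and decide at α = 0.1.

p = P(Z < -2.028) = Φ(-2.028) ≈ 0.0213. Since p < 0.1, reject H₀ (significant) at α = 0.1.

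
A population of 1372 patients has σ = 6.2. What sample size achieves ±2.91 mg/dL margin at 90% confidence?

Without FPC: n₀ = (1.645×6.2/2.91)² = 12.284. With FPC: n = n₀N/(n₀+N-1) = 12.2 → n = 13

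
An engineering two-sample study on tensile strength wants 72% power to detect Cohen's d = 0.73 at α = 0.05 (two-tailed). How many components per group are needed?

z_{α/2} = 1.96, z_β = Φ⁻¹(0.72) = 0.583. For medium effect (d = 0.73): n per group = 2(z_{α/2} + z_β)²/d² = 2(1.96 + 0.583)²/0.73² = 24.3 → 25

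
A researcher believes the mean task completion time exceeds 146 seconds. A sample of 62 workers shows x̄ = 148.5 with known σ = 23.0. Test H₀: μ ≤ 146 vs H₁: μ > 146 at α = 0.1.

z = 0.856. Critical value: 1.28. Fail to reject H₀.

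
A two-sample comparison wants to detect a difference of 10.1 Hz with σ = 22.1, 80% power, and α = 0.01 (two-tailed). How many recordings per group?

n per group = 2(z_α/2 + z_β)²σ²/d² = 2×(2.576 + 0.84)²×22.1²/10.1² = 111.7 → n = 112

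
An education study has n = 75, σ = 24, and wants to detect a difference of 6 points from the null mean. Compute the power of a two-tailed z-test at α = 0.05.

SE = σ/√n = 24/√75 = 2.771. Non-centrality λ = d/SE = 6/2.771 = 2.165. Power ≈ Φ(λ - z_{α/2}) = Φ(2.165 - 1.96) = Φ(0.205) = 0.581.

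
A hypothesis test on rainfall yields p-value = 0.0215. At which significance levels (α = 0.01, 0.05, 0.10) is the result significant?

p = 0.0215. Significant at: α = 0.05, 0.1.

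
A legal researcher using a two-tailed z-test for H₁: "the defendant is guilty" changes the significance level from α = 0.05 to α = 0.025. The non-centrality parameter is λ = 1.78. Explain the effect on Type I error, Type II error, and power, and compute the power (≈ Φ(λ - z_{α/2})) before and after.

Decreasing α from 0.05 to 0.025:
• Type I error rate decreases (α is the Type I rate by definition).
• Critical value moves from z_{α/2} = 1.96 to 2.241, so power = Φ(λ - z_{α/2}) goes from Φ(1.78 - 1.96) = 0.429 to Φ(1.78 - 2.241) = 0.322.
• Type II error rate β = 1 - power therefore increases (0.571 → 0.678).
Appropriate when false positives are costly — here, convicting an innocent person.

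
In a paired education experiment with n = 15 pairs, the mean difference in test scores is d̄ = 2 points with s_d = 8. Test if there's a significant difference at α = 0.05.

t = d̄/(s_d/√n) = 2/(8/√15) = 0.968. df = 14, critical t = ±2.145. Fail to reject H₀.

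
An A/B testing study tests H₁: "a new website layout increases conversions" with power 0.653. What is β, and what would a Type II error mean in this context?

β = 1 - power = 1 - 0.653 = 0.347. A Type II error is failing to reject H₀ when H₀ is false (false negative) — here, failing to conclude that a new website layout increases conversions when in fact it is true. Consequence: discarding a layout that would have improved conversions — lost revenue.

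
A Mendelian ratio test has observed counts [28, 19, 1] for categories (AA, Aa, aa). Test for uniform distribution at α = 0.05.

Expected = 16 each. χ² = Σ(O-E)²/E = 23.625. df = 2, critical value = 5.991. Reject H₀.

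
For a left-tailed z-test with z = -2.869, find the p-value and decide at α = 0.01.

p = P(Z < -2.869) = Φ(-2.869) ≈ 0.0021. Since p < 0.01, reject H₀ (significant) at α = 0.01.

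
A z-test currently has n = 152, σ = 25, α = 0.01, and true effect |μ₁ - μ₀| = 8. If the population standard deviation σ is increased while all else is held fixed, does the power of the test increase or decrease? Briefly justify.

Power decreases: a larger σ inflates the standard error σ/√n, pulling the sampling distribution under H₁ back toward the critical value.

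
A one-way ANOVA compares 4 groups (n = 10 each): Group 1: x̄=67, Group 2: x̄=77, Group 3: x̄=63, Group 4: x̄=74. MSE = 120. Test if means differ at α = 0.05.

Grand mean = 70.25. SS_between = 1227.5, MS_between = 409.17. F = 3.41, F_crit ≈ 2.866. Reject H₀.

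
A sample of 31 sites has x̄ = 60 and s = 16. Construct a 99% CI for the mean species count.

CI = x̄ ± t*(s/√n) = 60 ± 2.75(16/√31) = (52.1, 67.9)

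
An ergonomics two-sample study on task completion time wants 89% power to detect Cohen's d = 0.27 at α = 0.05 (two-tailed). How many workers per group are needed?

z_{α/2} = 1.96, z_β = Φ⁻¹(0.89) = 1.227. For small effect (d = 0.27): n per group = 2(z_{α/2} + z_β)²/d² = 2(1.96 + 1.227)²/0.27² = 278.7 → 279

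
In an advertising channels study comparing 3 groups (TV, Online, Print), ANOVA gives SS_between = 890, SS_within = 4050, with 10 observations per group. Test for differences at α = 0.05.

df_between = 2, df_within = 27. F = MS_between/MS_within = 445.0/150.0 = 2.967. F_crit ≈ 3.354. Fail to reject H₀.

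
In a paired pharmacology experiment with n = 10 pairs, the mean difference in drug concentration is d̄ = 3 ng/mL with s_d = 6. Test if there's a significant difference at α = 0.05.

t = d̄/(s_d/√n) = 3/(6/√10) = 1.581. df = 9, critical t = ±2.262. Fail to reject H₀.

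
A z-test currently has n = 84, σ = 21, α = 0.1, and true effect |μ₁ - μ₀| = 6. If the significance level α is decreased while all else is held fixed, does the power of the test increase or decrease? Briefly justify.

Power decreases: a smaller α raises the critical value, so less of the H₁ sampling distribution falls in the rejection region.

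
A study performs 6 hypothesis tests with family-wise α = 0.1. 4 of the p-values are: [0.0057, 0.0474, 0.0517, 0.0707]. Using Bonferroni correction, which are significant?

Bonferroni α = 0.1/6 = 0.01667. Significant p-values: [0.0057]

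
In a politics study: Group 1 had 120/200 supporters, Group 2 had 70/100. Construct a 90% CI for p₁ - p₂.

p̂₁ = 0.6, p̂₂ = 0.7. Difference = -0.1. CI = (-0.194, -0.006)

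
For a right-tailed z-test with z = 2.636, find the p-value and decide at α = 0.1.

p = P(Z > 2.636) = 1 - Φ(2.636) ≈ 0.0042. Since p < 0.1, reject H₀ (significant) at α = 0.1.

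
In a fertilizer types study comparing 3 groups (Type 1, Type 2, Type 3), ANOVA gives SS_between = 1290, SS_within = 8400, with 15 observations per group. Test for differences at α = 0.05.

df_between = 2, df_within = 42. F = MS_between/MS_within = 645.0/200.0 = 3.225. F_crit ≈ 3.22. Reject H₀. At least one mean differs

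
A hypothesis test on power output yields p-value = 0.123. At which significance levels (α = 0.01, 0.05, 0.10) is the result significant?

p = 0.123. Not significant at any of the given levels.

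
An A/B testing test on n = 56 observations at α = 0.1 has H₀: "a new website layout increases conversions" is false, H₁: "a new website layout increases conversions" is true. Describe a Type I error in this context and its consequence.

Type I error: rejecting H₀ when it is true — concluding that a new website layout increases conversions when in fact it is not. Consequence: rolling out a layout that doesn't actually help — wasted engineering effort.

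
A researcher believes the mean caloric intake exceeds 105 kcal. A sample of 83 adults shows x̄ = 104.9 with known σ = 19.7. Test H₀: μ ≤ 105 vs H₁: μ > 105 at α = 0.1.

z = -0.046. Critical value: 1.28. Fail to reject H₀.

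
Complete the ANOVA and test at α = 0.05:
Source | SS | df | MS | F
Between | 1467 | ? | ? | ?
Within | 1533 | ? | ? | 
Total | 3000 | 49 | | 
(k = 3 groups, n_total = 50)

df_between = 2, df_within = 47. MS_between = 733.5, MS_within = 32.62. F = 22.488, F_crit ≈ 3.195. Reject H₀.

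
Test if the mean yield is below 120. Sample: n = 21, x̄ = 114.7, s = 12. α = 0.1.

t = (114.7 - 120)/(12/√21) = -2.024, df = 20. Critical t = -1.325. Reject H₀.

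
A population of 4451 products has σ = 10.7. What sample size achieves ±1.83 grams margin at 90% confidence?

Without FPC: n₀ = (1.645×10.7/1.83)² = 92.512. With FPC: n = n₀N/(n₀+N-1) = 90.6 → n = 91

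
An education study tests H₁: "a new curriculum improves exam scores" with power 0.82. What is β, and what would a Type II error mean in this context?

β = 1 - power = 1 - 0.82 = 0.18. A Type II error is failing to reject H₀ when H₀ is false (false negative) — here, failing to conclude that a new curriculum improves exam scores when in fact it is true. Consequence: keeping the old curriculum when the new one would have helped students.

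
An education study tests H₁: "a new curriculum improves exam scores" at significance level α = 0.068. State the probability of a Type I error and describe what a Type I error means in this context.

P(Type I error) = α = 0.068. A Type I error is rejecting H₀ when H₀ is actually true (false positive) — here, concluding that a new curriculum improves exam scores when in fact this is not the case. Consequence: adopting a curriculum that gives no real benefit — disruption for nothing.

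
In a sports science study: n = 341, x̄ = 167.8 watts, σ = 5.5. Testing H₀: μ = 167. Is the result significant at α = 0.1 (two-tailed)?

z = (167.8 - 167)/(5.5/√341) = 2.686. Since |z| > 1.645, significant at α = 0.1.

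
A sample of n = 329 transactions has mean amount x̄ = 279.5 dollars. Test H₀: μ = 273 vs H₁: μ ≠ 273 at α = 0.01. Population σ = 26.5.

z = (x̄ - μ₀)/(σ/√n) = (279.5 - 273)/(26.5/√329) = 4.449. Critical value: ±2.576. Since |4.449| > 2.576, Reject H₀.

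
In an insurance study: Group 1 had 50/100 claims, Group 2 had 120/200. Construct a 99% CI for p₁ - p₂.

p̂₁ = 0.5, p̂₂ = 0.6. Difference = -0.1. CI = (-0.257, 0.057)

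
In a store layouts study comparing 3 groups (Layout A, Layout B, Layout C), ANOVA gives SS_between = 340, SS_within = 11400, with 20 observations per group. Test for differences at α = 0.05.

df_between = 2, df_within = 57. F = MS_between/MS_within = 170.0/200.0 = 0.85. F_crit ≈ 3.159. Fail to reject H₀.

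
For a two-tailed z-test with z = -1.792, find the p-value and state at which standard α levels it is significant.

p = 2·P(Z > |-1.792|) = 2·(1 - Φ(1.792)) ≈ 0.0731. Significant at α = 0.1.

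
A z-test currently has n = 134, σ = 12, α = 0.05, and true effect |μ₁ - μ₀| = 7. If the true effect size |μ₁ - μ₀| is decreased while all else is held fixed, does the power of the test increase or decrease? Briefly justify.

Power decreases: a smaller true effect decreases the non-centrality λ = |μ₁ - μ₀|/(σ/√n).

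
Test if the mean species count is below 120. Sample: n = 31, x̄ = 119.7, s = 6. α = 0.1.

t = (119.7 - 120)/(6/√31) = -0.278, df = 30. Critical t = -1.31. Fail to reject H₀.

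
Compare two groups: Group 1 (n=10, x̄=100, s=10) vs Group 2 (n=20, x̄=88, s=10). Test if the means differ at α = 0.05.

Pooled sp = 10.0. t = 3.098, df = 28. Critical t = ±2.048. Reject H₀.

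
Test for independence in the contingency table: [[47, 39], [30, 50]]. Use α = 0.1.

χ² = 4.902. df = 1, critical = 2.706. Reject H₀. Variables are dependent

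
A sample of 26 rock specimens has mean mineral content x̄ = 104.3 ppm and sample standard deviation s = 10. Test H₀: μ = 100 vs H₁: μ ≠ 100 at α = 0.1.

t = (x̄ - μ₀)/(s/√n) = (104.3 - 100)/(10/√26) = 2.193. df = 25, critical t = ±1.708. Reject H₀.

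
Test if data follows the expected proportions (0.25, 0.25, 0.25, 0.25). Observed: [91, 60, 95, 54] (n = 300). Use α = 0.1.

Expected: [75.0, 75.0, 75.0, 75.0]. χ² = 17.627. df = 3, critical = 6.251. Reject H₀.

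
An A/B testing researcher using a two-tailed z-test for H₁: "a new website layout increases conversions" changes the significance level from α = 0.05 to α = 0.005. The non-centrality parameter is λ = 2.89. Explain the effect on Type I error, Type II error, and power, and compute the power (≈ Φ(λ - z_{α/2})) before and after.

Decreasing α from 0.05 to 0.005:
• Type I error rate decreases (α is the Type I rate by definition).
• Critical value moves from z_{α/2} = 1.96 to 2.807, so power = Φ(λ - z_{α/2}) goes from Φ(2.89 - 1.96) = 0.824 to Φ(2.89 - 2.807) = 0.533.
• Type II error rate β = 1 - power therefore increases (0.176 → 0.467).
Appropriate when false positives are costly — here, rolling out a layout that doesn't actually help — wasted engineering effort.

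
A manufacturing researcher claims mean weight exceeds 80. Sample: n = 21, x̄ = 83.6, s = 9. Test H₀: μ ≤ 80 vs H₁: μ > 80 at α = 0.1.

t = (83.6 - 80)/(9/√21) = 1.833, df = 20. Critical t = 1.325. Reject H₀.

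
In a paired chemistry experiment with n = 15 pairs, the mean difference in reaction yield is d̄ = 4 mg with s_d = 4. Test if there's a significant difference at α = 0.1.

t = d̄/(s_d/√n) = 4/(4/√15) = 3.873. df = 14, critical t = ±1.761. Reject H₀.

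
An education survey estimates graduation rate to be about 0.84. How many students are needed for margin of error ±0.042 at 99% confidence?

n = z²p(1-p)/E² = 2.576²×0.84×0.16/0.042² = 505.6 → n = 506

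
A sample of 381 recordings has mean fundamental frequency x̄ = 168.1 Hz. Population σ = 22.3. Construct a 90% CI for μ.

CI = x̄ ± z*(σ/√n) = 168.1 ± 1.645(22.3/√381) = 168.1 ± 1.88 = (166.22, 169.98)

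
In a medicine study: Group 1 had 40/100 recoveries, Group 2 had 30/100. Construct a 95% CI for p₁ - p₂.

p̂₁ = 0.4, p̂₂ = 0.3. Difference = 0.1. CI = (-0.031, 0.231)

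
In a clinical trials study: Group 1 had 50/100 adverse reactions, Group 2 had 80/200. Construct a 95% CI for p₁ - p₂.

p̂₁ = 0.5, p̂₂ = 0.4. Difference = 0.1. CI = (-0.019, 0.219)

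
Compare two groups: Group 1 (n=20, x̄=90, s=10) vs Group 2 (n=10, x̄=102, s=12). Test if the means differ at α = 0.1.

Pooled sp = 10.68. t = -2.9, df = 28. Critical t = ±1.701. Reject H₀.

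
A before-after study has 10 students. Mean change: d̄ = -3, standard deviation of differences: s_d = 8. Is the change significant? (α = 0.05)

t = d̄/(s_d/√n) = -3/(8/√10) = -1.186. df = 9, critical t = ±2.262. Fail to reject H₀.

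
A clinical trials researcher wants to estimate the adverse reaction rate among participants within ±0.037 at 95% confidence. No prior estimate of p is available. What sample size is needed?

Conservative approach: use p = 0.5 (maximizes p(1-p) = 0.25). n = z²(0.25)/E² = 1.96²×0.25/0.037² = 701.5 → n = 702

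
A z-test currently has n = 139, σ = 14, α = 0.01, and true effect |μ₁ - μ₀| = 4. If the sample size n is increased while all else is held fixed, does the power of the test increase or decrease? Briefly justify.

Power increases: a larger n shrinks the standard error σ/√n, moving the sampling distribution under H₁ further from the critical value.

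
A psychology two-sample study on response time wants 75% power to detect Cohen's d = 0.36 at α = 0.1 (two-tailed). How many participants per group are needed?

z_{α/2} = 1.645, z_β = Φ⁻¹(0.75) = 0.674. For small effect (d = 0.36): n per group = 2(z_{α/2} + z_β)²/d² = 2(1.645 + 0.674)²/0.36² = 83.0 → 83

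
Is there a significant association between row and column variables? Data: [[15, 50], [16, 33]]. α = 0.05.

χ² = 1.294. df = 1, critical = 3.841. Fail to reject H₀. No evidence of dependence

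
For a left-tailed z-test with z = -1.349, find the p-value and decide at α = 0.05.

p = P(Z < -1.349) = Φ(-1.349) ≈ 0.0887. Since p ≥ 0.05, fail to reject H₀ (not significant) at α = 0.05.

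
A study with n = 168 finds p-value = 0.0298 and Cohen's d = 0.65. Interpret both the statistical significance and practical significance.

Statistically significant (p = 0.0298 < 0.05). Cohen's d = 0.65 indicates a medium effect size. Both statistical and practical significance should be considered.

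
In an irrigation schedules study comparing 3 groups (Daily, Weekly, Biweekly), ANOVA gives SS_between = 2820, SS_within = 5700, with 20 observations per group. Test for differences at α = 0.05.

df_between = 2, df_within = 57. F = MS_between/MS_within = 1410.0/100.0 = 14.1. F_crit ≈ 3.159. Reject H₀. At least one mean differs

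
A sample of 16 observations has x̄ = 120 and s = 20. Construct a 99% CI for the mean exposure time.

CI = x̄ ± t*(s/√n) = 120 ± 2.947(20/√16) = (105.27, 134.74)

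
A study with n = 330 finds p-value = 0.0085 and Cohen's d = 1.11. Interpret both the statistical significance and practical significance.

Statistically significant (p = 0.0085 < 0.05). Cohen's d = 1.11 indicates a large effect size. Both statistical and practical significance should be considered.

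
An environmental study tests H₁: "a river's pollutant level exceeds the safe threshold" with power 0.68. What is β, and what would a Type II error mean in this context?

β = 1 - power = 1 - 0.68 = 0.32. A Type II error is failing to reject H₀ when H₀ is false (false negative) — here, failing to conclude that a river's pollutant level exceeds the safe threshold when in fact it is true. Consequence: allowing unsafe pollution to continue.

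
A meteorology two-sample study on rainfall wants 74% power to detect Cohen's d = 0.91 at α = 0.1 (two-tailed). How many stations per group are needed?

z_{α/2} = 1.645, z_β = Φ⁻¹(0.74) = 0.643. For large effect (d = 0.91): n per group = 2(z_{α/2} + z_β)²/d² = 2(1.645 + 0.643)²/0.91² = 12.6 → 13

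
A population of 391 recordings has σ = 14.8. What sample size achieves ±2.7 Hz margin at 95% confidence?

Without FPC: n₀ = (1.96×14.8/2.7)² = 115.427. With FPC: n = n₀N/(n₀+N-1) = 89.3 → n = 90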